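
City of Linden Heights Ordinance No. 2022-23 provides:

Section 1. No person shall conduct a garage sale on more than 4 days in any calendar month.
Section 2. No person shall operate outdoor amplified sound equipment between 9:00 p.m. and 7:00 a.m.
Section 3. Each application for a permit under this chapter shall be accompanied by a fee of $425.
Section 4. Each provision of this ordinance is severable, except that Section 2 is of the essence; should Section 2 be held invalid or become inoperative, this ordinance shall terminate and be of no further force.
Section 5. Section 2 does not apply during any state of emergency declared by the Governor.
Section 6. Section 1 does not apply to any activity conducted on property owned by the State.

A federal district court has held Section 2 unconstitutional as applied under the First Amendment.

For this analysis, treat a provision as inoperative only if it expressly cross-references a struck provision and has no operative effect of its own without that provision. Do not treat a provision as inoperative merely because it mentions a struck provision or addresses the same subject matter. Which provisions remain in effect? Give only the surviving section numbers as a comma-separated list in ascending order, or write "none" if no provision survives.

none

Section 2 is struck. The only function of Section 5 is the emergency suspension of Section 2, so it cannot stand once Section 2 is removed. Section 4 makes Section 2 an essential term, and Section 2 is the provision held invalid; under Section 4, the entire ordinance is therefore void. No provision of the ordinance survives.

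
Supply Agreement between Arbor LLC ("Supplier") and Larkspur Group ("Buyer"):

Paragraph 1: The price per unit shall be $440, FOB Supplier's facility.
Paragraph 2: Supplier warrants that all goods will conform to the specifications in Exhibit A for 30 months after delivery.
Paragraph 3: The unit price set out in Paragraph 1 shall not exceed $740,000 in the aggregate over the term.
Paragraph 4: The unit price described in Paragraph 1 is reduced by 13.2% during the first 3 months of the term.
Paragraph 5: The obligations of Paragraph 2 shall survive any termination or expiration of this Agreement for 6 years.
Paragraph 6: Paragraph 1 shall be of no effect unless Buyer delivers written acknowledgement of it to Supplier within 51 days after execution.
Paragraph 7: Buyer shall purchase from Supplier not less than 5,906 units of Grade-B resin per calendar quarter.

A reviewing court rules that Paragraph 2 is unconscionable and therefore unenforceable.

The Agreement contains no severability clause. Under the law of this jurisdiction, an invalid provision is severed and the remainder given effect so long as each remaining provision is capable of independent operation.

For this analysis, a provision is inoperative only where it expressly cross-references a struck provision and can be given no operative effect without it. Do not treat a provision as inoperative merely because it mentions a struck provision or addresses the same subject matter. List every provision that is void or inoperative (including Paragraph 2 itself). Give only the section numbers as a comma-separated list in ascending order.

Paragraph 2 is struck. Paragraph 5 merely fixes the survival period for Paragraph 2; with Paragraph 2 gone it has nothing to operate on and falls away. With no severability clause, the stated default rule severs what cannot stand and enforces each remaining provision that can operate on its own. The provisions still in force are Paragraph 1, Paragraph 3, Paragraph 4, Paragraph 6, and Paragraph 7.

2, 5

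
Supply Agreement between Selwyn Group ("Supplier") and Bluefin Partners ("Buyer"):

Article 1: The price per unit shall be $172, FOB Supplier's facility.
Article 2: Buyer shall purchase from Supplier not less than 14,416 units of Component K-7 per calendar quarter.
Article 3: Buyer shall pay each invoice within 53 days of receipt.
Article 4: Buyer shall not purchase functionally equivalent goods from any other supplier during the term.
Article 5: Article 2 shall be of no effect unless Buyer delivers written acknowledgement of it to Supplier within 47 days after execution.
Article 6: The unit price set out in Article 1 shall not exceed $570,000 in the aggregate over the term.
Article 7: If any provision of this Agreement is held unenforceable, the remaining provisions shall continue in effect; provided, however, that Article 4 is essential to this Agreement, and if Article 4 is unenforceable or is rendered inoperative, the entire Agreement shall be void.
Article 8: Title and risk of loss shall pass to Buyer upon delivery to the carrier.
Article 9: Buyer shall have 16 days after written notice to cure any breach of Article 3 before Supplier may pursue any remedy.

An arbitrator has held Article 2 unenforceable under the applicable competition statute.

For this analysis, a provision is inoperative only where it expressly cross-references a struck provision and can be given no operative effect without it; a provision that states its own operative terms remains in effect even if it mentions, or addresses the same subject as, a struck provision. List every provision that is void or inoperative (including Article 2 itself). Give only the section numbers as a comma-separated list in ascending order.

2, 5

Article 2 is struck. Article 5 operates only by reference to Article 2, so it falls with Article 2. Article 7 makes Article 4 an essential term, but Article 4 is unaffected, so the severability proviso in Article 7 preserves the remaining provisions. The provisions still in force are Article 1, Article 3, Article 4, Article 6, Article 7, Article 8, and Article 9.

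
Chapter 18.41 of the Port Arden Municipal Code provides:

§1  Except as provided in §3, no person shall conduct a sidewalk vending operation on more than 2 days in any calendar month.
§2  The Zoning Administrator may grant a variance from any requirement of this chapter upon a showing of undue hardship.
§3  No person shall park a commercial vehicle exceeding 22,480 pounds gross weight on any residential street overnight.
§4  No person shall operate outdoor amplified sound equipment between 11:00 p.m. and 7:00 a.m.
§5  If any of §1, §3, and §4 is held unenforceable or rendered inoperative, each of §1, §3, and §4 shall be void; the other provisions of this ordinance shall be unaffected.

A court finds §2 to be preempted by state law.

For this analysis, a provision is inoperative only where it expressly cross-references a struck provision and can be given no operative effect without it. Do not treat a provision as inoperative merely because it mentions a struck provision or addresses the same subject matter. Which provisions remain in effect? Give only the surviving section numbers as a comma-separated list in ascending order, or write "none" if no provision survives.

§2 is struck. Nothing else in the ordinance is defined by reference to §2. §5 ties §1, §3, and §4 together, but none of those is affected here; the remaining provisions continue in force under §5. §1, §3, §4, and §5 remain in effect.

1, 3, 4, 5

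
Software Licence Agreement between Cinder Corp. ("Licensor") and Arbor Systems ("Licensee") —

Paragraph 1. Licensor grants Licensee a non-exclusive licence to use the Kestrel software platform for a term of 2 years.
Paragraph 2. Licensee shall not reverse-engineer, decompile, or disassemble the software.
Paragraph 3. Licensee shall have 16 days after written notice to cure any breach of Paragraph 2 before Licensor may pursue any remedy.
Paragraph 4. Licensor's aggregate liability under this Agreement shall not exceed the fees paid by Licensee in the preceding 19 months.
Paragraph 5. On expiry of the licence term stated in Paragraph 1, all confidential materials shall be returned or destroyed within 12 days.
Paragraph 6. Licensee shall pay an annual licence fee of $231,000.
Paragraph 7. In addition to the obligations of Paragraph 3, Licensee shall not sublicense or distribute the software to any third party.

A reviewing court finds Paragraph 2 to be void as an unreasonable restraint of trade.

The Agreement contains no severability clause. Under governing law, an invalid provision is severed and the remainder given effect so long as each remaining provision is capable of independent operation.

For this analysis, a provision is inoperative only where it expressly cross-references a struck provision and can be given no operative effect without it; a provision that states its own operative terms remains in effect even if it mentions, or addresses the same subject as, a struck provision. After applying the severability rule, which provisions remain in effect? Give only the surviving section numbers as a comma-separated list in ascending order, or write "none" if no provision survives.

Paragraph 2 is struck. Paragraph 3 merely fixes the cure period for breach of Paragraph 2; with Paragraph 2 gone it has nothing to operate on and falls away. Although Paragraph 7 refers to Paragraph 3, its operative terms do not depend on Paragraph 3, so it remains in effect. Under the stated default rule, only provisions that cannot operate independently fall away; the rest are enforced. Paragraph 1, Paragraph 4, Paragraph 5, Paragraph 6, and Paragraph 7 remain in effect.

1, 4, 5, 6, 7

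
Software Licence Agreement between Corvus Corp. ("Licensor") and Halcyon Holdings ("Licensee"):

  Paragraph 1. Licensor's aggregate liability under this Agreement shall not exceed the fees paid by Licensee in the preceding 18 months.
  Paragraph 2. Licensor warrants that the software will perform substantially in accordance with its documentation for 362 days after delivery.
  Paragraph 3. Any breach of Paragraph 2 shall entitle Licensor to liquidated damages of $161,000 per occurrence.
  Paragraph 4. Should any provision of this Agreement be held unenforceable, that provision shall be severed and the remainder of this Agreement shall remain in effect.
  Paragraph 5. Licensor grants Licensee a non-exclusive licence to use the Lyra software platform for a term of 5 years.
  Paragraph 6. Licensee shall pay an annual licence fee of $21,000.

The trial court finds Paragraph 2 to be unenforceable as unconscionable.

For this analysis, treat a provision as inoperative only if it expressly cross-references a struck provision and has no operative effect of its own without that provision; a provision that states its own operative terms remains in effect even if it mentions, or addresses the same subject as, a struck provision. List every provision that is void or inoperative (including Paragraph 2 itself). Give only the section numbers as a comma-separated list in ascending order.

2, 3

Paragraph 2 is struck. The whole of Paragraph 3 is the liquidated-damages amount, defined by reference to Paragraph 2, so Paragraph 3 cannot stand once Paragraph 2 is removed. Paragraph 4 is a severability clause and preserves every provision that can still be given independent effect. That leaves Paragraph 1, Paragraph 4, Paragraph 5, and Paragraph 6 in effect.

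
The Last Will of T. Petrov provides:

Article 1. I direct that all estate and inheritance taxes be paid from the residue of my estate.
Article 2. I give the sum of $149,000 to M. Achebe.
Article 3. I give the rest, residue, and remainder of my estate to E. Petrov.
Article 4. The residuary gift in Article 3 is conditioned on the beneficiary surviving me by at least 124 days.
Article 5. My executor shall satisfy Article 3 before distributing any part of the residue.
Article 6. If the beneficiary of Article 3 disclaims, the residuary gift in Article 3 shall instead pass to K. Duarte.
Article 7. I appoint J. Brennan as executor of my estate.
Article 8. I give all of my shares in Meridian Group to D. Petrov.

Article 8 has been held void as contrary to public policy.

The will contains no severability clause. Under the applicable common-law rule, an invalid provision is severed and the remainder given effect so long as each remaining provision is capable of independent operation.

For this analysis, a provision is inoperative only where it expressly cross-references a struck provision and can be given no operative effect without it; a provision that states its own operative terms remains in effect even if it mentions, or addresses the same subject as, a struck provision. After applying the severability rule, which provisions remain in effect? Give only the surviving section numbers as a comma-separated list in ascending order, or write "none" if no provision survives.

1, 2, 3, 4, 5, 6, 7

Article 8 is struck. No other provision's operative terms depend on Article 8. Under the stated default rule, only provisions that cannot operate independently fall away; the rest are enforced. That leaves Article 1, Article 2, Article 3, Article 4, Article 5, Article 6, and Article 7 in effect.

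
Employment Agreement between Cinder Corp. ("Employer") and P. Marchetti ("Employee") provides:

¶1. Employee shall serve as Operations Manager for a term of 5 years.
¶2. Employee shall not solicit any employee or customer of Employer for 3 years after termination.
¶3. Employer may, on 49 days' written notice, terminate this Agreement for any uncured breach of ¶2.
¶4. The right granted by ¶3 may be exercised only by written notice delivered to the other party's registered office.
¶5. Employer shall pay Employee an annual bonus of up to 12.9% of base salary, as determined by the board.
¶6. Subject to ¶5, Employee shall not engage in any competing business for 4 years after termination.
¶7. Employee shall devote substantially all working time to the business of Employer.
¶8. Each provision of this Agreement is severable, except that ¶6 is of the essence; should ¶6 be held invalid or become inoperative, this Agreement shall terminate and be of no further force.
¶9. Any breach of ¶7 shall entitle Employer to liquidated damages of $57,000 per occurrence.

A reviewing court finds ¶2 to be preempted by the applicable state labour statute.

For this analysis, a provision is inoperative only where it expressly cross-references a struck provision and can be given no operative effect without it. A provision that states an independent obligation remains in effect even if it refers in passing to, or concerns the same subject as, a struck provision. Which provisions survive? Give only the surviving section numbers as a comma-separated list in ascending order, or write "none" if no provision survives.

¶2 is struck. ¶3 has no operative effect of its own apart from ¶2 and is therefore inoperative. ¶4 merely fixes the notice requirement for ¶3; with ¶3 gone it has nothing to operate on and falls away. ¶8 makes ¶6 an essential term, but ¶6 is unaffected, so the severability proviso in ¶8 preserves the remaining provisions. The provisions still in force are ¶1, ¶5, ¶6, ¶7, ¶8, and ¶9.

1, 5, 6, 7, 8, 9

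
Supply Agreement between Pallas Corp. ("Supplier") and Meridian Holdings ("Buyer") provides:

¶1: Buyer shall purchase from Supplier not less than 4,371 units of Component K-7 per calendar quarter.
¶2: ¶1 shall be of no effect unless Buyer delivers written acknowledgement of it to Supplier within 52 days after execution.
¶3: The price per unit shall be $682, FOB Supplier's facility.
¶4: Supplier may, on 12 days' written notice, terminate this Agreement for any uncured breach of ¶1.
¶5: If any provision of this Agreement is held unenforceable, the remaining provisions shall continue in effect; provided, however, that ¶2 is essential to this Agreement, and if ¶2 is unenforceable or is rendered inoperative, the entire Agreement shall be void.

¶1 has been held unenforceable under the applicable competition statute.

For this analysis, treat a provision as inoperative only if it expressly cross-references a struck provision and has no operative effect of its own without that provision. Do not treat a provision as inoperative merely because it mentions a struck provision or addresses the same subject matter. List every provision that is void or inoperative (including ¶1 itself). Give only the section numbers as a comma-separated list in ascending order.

¶1 is struck. The only function of ¶2 is the acknowledgement condition for ¶1, so it cannot stand once ¶1 is removed. ¶4 merely fixes the termination right for breach of ¶1; with ¶1 gone it has nothing to operate on and falls away. ¶5 makes ¶2 an essential term, and ¶2 has been rendered inoperative by the cascade; under ¶5, the entire Agreement is therefore void. No provision of the Agreement survives.

1, 2, 3, 4, 5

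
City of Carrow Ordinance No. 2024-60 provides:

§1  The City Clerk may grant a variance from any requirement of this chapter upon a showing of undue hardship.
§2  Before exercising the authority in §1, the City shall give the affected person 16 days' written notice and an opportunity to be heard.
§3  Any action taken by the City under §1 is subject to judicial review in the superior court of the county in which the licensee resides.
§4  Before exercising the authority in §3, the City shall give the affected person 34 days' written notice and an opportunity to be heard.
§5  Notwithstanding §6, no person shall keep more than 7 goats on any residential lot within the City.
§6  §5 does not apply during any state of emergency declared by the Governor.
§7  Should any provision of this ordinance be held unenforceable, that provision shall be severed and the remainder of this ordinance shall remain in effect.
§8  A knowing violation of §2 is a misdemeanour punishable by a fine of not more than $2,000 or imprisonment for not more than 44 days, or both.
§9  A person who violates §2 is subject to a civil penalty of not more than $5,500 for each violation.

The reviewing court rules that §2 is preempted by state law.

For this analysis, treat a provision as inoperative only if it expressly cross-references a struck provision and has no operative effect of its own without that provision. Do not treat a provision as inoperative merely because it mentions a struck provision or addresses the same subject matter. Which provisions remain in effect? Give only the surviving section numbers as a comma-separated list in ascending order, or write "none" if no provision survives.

§2 is struck. §8 operates only by reference to §2, so it falls with §2. §9 has no operative effect of its own apart from §2 and is therefore inoperative. Under the severability clause in §7, the remaining provisions continue in force. §1, §3, §4, §5, §6, and §7 remain in effect.

1, 3, 4, 5, 6, 7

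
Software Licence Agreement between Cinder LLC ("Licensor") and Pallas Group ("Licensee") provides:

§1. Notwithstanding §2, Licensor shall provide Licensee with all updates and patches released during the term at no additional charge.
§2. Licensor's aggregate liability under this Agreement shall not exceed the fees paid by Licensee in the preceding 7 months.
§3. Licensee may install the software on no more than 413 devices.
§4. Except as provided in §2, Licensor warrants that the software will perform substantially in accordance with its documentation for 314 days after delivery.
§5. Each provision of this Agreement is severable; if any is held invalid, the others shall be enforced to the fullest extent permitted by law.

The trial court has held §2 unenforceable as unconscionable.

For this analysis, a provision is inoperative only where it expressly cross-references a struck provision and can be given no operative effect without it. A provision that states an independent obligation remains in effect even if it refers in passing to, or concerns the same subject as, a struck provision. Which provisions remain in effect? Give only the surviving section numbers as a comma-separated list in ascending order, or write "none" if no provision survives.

§2 is struck. Although §4 refers to §2, its operative terms do not depend on §2, so it remains in effect. Although §1 refers to §2, its operative terms do not depend on §2, so it remains in effect. Nothing else in the Agreement is defined by reference to §2. Under the severability clause in §5, the remaining provisions continue in force. That leaves §1, §3, §4, and §5 in effect.

1, 3, 4, 5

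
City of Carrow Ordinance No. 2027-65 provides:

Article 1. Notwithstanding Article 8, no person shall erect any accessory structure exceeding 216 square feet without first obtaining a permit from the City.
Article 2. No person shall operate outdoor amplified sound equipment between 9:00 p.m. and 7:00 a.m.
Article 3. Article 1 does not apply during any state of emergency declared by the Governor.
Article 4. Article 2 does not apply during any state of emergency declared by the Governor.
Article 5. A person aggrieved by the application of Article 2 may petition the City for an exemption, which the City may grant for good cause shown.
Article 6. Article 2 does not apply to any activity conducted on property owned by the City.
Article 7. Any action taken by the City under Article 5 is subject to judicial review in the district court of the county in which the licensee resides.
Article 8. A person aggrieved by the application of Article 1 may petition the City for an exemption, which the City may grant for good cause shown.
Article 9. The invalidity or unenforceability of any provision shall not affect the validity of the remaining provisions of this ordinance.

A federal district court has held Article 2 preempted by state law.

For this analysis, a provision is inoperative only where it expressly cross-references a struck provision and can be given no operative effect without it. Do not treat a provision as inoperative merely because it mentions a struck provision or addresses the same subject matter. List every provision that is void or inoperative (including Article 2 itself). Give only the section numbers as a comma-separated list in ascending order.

2, 4, 5, 6, 7

Article 2 is struck. Article 4 operates only by reference to Article 2, so it falls with Article 2. Article 5 operates only by reference to Article 2, so it falls with Article 2. Article 6 has no operative effect of its own apart from Article 2 and is therefore inoperative. Article 7 operates only by reference to Article 5, so it falls with Article 5. Under the severability clause in Article 9, the remaining provisions continue in force. Article 1, Article 3, Article 8, and Article 9 remain in effect.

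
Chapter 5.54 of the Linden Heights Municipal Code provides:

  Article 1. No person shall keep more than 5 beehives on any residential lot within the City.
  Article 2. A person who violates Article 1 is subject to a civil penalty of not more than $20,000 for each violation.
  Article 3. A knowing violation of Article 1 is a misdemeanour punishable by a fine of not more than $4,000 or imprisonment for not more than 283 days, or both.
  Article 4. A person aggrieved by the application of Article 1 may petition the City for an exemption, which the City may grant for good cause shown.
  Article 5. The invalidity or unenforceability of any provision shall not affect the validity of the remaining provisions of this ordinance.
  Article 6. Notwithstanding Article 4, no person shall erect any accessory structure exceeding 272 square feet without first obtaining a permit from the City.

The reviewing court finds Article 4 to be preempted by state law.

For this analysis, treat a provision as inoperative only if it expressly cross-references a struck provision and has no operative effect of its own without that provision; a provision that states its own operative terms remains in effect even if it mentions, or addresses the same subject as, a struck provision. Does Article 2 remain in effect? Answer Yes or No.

Yes

Article 4 is struck. Article 6 mentions Article 4 but its own obligation stands independently of Article 4, so Article 6 is not affected. No other provision's operative terms depend on Article 4. Article 5 is a severability clause and preserves every provision that can still be given independent effect. Article 1, Article 2, Article 3, Article 5, and Article 6 remain in effect. Article 2 is among the surviving provisions, so the answer is yes.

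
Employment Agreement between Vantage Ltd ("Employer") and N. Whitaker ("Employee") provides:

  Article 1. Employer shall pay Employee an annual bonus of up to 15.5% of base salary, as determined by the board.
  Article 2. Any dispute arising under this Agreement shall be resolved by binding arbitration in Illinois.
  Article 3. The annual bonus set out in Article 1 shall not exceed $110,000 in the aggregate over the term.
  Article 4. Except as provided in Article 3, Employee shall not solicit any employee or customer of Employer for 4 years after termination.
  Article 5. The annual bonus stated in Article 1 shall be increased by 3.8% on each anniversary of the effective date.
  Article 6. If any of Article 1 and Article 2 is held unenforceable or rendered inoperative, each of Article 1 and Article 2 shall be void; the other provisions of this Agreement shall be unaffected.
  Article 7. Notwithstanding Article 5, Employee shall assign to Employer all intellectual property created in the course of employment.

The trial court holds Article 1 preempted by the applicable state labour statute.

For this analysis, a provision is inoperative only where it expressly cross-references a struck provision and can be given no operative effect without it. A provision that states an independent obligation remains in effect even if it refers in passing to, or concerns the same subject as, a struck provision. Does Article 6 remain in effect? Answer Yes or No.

Yes

Article 1 is struck. Article 3 does nothing except set the aggregate cap on the annual bonus by reference to Article 1; with Article 1 gone it has no independent effect and is inoperative. The whole of Article 5 is the escalation of the annual bonus, defined by reference to Article 1, so Article 5 cannot stand once Article 1 is removed. Although Article 4 refers to Article 3, its operative terms do not depend on Article 3, so it remains in effect. Although Article 7 refers to Article 5, its operative terms do not depend on Article 5, so it remains in effect. Article 6 declares Article 1 and Article 2 mutually dependent; since one of them has fallen, all of them are of no effect. That brings down Article 2 as well. The remainder continues in force under Article 6. The provisions still in force are Article 4, Article 6, and Article 7. Article 6 is among the surviving provisions, so the answer is yes.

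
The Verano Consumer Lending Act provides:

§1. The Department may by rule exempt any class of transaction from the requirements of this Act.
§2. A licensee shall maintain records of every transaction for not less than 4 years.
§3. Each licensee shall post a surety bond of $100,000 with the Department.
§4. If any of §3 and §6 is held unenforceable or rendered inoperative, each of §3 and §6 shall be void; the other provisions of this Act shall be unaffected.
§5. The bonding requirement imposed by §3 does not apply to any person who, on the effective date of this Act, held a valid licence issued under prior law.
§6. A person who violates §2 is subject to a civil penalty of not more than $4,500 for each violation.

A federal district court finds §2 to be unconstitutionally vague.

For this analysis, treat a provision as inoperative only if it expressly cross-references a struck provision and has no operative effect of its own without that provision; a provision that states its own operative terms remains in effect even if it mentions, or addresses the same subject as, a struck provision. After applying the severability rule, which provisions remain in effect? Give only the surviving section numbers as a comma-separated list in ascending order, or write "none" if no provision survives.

1, 4

§2 is struck. §6 has no operative effect of its own apart from §2 and is therefore inoperative. §4 declares §3 and §6 mutually dependent; since one of them has fallen, all of them are of no effect. That brings down §3 as well. §5 in turn depends solely on a provision now struck and likewise falls. The remainder continues in force under §4. That leaves §1 and §4 in effect.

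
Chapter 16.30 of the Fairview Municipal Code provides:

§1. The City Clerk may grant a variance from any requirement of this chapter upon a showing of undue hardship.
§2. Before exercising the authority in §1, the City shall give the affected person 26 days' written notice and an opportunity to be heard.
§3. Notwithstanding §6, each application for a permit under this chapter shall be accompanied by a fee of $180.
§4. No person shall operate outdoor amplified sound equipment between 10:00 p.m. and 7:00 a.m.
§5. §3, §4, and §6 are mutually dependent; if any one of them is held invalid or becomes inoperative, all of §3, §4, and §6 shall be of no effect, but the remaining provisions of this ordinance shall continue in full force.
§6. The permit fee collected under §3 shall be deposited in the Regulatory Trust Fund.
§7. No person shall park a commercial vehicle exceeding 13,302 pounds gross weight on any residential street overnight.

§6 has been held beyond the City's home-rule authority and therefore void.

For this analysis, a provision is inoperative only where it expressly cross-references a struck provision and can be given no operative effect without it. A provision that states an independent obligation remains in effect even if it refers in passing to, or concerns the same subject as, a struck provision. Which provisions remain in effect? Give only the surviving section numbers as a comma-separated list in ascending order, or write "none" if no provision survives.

1, 2, 5, 7

§6 is struck. No other provision's operative terms depend on §6. §5 declares §3, §4, and §6 mutually dependent; since one of them has fallen, all of them are of no effect. That brings down §3 and §4 as well. The remainder continues in force under §5. §1, §2, §5, and §7 remain in effect.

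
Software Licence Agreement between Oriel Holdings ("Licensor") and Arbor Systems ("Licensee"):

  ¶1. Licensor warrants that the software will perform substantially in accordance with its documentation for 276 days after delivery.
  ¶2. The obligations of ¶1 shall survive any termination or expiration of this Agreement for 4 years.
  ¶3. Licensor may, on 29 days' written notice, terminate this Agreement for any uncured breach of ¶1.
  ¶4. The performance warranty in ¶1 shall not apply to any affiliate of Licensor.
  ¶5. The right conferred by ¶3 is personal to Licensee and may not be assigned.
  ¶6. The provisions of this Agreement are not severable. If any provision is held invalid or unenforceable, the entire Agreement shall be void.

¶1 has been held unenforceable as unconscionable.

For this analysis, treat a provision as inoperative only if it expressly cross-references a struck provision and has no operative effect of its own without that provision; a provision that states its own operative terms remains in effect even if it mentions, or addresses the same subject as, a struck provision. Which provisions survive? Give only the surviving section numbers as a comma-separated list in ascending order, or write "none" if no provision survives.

¶1 is struck. ¶2 has no operative effect of its own apart from ¶1 and is therefore inoperative. ¶3 has no operative effect of its own apart from ¶1 and is therefore inoperative. ¶4 operates only by reference to ¶1, so it falls with ¶1. The only function of ¶5 is the non-assignment of ¶3, so it cannot stand once ¶3 is removed. ¶6 provides that the Agreement is not severable, so the invalidity of any one provision voids the entire Agreement. No provision of the Agreement survives.

none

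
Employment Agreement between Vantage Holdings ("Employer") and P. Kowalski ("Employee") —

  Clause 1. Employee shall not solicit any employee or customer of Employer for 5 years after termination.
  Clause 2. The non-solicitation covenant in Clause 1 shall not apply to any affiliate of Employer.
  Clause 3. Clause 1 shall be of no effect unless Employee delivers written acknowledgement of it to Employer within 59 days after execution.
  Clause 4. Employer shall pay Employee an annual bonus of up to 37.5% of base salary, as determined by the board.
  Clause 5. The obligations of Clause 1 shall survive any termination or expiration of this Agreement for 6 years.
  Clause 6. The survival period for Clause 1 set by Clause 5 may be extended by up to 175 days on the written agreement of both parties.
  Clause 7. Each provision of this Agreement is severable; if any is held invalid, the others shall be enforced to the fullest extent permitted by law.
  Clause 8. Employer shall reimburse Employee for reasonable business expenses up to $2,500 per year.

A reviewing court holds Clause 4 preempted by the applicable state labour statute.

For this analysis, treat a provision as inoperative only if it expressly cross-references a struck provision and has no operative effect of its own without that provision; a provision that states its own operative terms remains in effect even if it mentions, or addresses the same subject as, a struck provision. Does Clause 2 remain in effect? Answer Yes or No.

Clause 4 is struck. No other provision's operative terms depend on Clause 4. Clause 7 is a severability clause and preserves every provision that can still be given independent effect. That leaves Clause 1, Clause 2, Clause 3, Clause 5, Clause 6, Clause 7, and Clause 8 in effect. Clause 2 is among the surviving provisions, so the answer is yes.

Yes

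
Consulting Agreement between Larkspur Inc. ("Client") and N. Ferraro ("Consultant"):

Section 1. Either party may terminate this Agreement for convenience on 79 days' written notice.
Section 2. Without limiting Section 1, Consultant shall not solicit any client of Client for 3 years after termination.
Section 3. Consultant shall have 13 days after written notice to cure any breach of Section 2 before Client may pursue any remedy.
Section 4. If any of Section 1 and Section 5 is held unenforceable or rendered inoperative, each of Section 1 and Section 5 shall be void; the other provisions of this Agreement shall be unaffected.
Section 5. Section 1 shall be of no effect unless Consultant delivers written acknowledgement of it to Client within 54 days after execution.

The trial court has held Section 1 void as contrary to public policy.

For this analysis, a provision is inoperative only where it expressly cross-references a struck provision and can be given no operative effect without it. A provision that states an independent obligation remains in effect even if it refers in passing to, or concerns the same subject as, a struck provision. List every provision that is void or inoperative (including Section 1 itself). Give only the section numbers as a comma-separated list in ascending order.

Section 1 is struck. Section 5 has no operative effect of its own apart from Section 1 and is therefore inoperative. Section 2 mentions Section 1 but its own obligation stands independently of Section 1, so Section 2 is not affected. Section 4 declares Section 1 and Section 5 mutually dependent; since one of them has fallen, all of them are of no effect. The remainder continues in force under Section 4. That leaves Section 2, Section 3, and Section 4 in effect.

1, 5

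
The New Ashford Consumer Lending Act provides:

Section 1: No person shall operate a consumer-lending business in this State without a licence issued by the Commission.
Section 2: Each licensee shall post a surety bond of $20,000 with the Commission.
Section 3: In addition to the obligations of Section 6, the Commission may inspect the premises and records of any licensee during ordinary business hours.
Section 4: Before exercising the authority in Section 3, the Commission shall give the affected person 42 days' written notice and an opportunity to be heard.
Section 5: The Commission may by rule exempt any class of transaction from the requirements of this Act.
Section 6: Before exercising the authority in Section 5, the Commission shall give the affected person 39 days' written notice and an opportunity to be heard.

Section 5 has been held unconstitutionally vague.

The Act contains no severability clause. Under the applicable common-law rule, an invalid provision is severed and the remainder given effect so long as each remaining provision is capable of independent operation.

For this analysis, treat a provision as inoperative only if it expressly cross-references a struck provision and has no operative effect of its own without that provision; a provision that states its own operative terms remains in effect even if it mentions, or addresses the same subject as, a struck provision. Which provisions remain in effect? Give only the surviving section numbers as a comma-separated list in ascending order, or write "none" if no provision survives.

Section 5 is struck. Section 6 merely fixes the notice-and-hearing requirement for Section 5; with Section 5 gone it has nothing to operate on and falls away. Section 3 mentions Section 6 but its own obligation stands independently of Section 6, so Section 3 is not affected. Under the stated default rule, only provisions that cannot operate independently fall away; the rest are enforced. That leaves Section 1, Section 2, Section 3, and Section 4 in effect.

1, 2, 3, 4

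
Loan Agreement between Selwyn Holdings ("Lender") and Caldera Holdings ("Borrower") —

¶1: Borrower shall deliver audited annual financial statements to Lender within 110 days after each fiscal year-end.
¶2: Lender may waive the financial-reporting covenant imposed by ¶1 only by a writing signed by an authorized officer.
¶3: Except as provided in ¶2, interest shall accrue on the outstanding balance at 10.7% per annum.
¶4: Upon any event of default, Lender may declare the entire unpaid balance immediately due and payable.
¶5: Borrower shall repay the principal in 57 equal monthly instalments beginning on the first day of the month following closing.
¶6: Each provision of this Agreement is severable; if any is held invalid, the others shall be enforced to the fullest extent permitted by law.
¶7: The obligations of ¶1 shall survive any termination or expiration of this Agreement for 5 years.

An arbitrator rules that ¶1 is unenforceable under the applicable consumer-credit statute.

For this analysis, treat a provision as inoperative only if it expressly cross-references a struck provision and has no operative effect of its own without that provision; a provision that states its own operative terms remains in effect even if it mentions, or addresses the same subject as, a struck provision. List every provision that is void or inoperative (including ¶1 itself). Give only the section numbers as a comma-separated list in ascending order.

1, 2, 7

¶1 is struck. ¶2 merely fixes the waiver condition for ¶1; with ¶1 gone it has nothing to operate on and falls away. The only function of ¶7 is the survival period for ¶1, so it cannot stand once ¶1 is removed. ¶3 mentions ¶2 but its own obligation stands independently of ¶2, so ¶3 is not affected. Under the severability clause in ¶6, the remaining provisions continue in force. That leaves ¶3, ¶4, ¶5, and ¶6 in effect.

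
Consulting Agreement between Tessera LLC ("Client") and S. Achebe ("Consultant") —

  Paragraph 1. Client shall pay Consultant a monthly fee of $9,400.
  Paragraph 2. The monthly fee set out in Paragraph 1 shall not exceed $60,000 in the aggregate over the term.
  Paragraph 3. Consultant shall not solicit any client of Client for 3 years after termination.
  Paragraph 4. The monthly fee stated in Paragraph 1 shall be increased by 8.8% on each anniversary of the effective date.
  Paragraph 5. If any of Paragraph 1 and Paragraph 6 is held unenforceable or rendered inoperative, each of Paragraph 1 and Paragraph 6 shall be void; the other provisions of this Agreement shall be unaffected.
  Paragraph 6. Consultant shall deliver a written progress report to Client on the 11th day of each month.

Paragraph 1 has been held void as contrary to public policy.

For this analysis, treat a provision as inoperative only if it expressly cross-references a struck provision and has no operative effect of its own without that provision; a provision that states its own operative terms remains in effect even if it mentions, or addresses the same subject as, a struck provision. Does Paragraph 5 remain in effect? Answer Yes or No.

Paragraph 1 is struck. The whole of Paragraph 2 is the aggregate cap on the monthly fee, defined by reference to Paragraph 1, so Paragraph 2 cannot stand once Paragraph 1 is removed. The whole of Paragraph 4 is the escalation of the monthly fee, defined by reference to Paragraph 1, so Paragraph 4 cannot stand once Paragraph 1 is removed. Paragraph 5 declares Paragraph 1 and Paragraph 6 mutually dependent; since one of them has fallen, all of them are of no effect. That brings down Paragraph 6 as well. The remainder continues in force under Paragraph 5. That leaves Paragraph 3 and Paragraph 5 in effect. Paragraph 5 is among the surviving provisions, so the answer is yes.

Yes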